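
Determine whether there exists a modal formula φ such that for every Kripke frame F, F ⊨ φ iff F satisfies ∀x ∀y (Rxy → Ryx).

Yes: it is symmetry, defined by the B schema p → □◇p.
Suppose p→□◇p is valid. Take Rxy and set V(p)={x}. Then p at x, so □◇p at x, so ◇p at y, so some z with Ryz has p; z=x, i.e. Ryx.

Yes, by p → □◇p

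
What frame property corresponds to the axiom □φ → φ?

This is the T axiom.
It corresponds to reflexivity: ∀x Rxx.

Reflexivity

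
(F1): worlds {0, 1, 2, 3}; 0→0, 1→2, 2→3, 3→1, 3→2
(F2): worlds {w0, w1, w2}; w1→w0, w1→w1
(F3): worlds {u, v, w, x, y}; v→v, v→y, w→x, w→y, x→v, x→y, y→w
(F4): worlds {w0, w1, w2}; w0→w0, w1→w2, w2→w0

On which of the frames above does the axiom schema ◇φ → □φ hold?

(F4)

The schema corresponds to partial functionality: ∀x ∀y ∀z (Rxy ∧ Rxz → y = z).
(F1): fails — 3 sees both 1 and 2.
(F2): fails — w1 sees both w0 and w1.
(F3): fails — v sees both v and y.
(F4): satisfies the condition.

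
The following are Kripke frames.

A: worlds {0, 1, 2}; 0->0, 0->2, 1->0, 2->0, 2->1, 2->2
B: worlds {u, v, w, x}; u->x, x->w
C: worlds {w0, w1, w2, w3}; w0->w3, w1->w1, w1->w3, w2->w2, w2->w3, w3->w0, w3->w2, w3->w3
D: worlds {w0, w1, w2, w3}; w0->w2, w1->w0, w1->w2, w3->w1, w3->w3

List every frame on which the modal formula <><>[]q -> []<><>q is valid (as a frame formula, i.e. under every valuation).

A, C

This is the axiom for a generalized confluence (Geach) condition; its first-order frame correspondent is forall x forall y forall z ((x R^2 y & xRz) -> exists w (yRw & z R^2 w)).
A: satisfies the condition.
B: fails — uR²w, uRx but no t with wRt and xR²t.
C: satisfies the condition.
D: fails — w1R²w2, w1Rw0 but no w with w2Rw and w0R²w.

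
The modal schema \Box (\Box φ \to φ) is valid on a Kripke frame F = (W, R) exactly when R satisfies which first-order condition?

Shift-reflexivity

Suppose □(□φ→φ) is valid. Take Rxy and set V(φ)={w : Ryw}. Then at y, □φ holds; since □(□φ→φ) at x, □φ→φ at y, so φ at y, i.e. Ryy.
Conversely, any frame satisfying \forall x \forall y (Rxy \to Ryy) validates the schema.
So the correspondent is shift-reflexivity.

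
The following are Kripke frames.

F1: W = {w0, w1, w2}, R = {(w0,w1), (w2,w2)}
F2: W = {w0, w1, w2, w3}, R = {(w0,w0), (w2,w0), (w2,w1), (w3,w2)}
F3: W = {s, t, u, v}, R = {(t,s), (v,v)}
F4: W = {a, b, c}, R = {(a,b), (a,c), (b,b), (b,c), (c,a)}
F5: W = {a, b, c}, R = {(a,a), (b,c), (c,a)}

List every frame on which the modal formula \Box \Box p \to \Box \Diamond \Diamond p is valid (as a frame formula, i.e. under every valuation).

F4, F5

The schema corresponds to a generalized confluence (Geach) condition: \forall x \forall z (xRz \to \exists w (x R^2 w \wedge z R^2 w)).
F1: fails — w0Rw1 but no w with w0R²w and w1R²w.
F2: fails — w2Rw1 but no w with w2R²w and w1R²w.
F3: fails — tRs but no w with tR²w and sR²w.
F4: satisfies the condition.
F5: satisfies the condition.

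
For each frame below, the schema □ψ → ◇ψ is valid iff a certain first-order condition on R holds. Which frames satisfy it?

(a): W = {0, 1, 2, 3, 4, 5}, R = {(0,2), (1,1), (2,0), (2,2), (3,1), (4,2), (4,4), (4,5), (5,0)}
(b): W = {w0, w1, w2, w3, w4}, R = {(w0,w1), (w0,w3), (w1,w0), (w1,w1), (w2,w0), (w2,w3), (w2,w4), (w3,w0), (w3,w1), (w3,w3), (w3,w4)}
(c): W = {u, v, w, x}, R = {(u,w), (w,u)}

(a)

This is the axiom for seriality; its first-order frame correspondent is ∀x ∃y Rxy.
(a): satisfies the condition.
(b): fails — world w4 has no successor.
(c): fails — world v has no successor.
Valid on: (a).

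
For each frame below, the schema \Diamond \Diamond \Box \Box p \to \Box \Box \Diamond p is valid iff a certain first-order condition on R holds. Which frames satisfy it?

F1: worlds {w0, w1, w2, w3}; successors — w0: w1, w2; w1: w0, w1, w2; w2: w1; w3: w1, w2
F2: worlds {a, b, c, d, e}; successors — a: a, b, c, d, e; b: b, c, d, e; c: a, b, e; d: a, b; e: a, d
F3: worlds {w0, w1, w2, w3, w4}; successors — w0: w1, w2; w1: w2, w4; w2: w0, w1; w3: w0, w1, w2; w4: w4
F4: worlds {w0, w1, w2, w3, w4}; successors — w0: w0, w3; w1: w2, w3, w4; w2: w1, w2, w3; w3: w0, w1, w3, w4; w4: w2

This is the axiom for a generalized confluence (Geach) condition; its first-order frame correspondent is \forall x \forall y \forall z ((x R^2 y \wedge x R^2 z) \to \exists w (y R^2 w \wedge zRw)).
F1: satisfies the condition.
F2: satisfies the condition.
F3: fails — w0R²w4, w0R²w0 but no w with w4R²w and w0Rw.
F4: fails — w0R²w0, w0R²w4 but no w with w0R²w and w4Rw.

F1, F2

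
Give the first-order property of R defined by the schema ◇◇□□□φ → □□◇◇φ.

∀x ∀y ∀z ((xR²y ∧ xR²z) → ∃w (yR³w ∧ zR²w))

This is a Sahlqvist (Geach-type) schema ◇^2□^3φ → □^2◇^2φ.
First-order correspondent: ∀x ∀y ∀z ((xR²y ∧ xR²z) → ∃w (yR³w ∧ zR²w)).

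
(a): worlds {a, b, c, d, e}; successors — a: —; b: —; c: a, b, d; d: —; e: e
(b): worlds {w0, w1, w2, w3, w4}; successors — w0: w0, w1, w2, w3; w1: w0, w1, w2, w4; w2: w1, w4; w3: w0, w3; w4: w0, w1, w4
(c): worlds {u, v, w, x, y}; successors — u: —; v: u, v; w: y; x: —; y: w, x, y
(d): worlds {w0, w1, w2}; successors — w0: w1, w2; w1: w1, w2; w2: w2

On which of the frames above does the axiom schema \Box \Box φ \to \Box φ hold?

(b), (c), (d)

Frame correspondent (Sahlqvist): \forall x \forall y (Rxy \to \exists z (Rxz \wedge Rzy)) — i.e. density.
(a): fails — Rca but no z with Rcz and Rza.
(b): satisfies the condition.
(c): satisfies the condition.
(d): satisfies the condition.
Valid on: (b), (c), (d).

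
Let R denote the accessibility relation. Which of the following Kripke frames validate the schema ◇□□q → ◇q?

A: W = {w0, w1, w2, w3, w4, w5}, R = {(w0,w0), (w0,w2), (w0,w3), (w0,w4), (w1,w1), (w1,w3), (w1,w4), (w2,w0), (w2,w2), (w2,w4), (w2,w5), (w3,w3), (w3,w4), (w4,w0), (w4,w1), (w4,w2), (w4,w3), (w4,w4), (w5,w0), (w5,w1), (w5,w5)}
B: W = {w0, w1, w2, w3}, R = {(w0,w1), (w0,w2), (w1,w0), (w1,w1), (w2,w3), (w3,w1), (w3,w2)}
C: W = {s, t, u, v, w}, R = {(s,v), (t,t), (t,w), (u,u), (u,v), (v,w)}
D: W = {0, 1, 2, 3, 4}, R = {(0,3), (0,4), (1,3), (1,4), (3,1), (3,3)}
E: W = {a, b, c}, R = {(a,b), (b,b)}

This is the axiom for a generalized confluence (Geach) condition; its first-order frame correspondent is ∀x ∀y (xRy → ∃w (yR²w ∧ xRw)).
A: condition met.
B: condition met.
C: fails — sRv but no w* with vR²w* and sRw*.
D: fails — 0R4 but no w with 4R²w and 0Rw.
E: condition met.
Valid on: A, B, E.

A, B, E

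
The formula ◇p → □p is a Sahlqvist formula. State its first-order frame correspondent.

Partial functionality

This schema is the CD axiom.
Its frame correspondent is partial functionality — ∀x ∀y ∀z (Rxy ∧ Rxz → y = z).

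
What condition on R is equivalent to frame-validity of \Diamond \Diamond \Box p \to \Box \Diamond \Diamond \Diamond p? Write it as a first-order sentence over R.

\forall x \forall y \forall z ((x R^2 y \wedge xRz) \to \exists w (yRw \wedge z R^3 w))

This is a Sahlqvist (Geach-type) schema ◇^2□^1p → □^1◇^3p.
Minimal-valuation argument: fix x; take any y with xR^2y and any z with xR^1z. Set V(p) to the set of worlds R-reachable from y in exactly 1 step. Then □^1p holds at y, so the antecedent holds at x; validity forces ◇^3p at z, giving a w with zR^3w and yR^1w.
First-order correspondent: \forall x \forall y \forall z ((x R^2 y \wedge xRz) \to \exists w (yRw \wedge z R^3 w)).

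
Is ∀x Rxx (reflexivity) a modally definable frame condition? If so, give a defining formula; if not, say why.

Yes, by □q → q

Yes: it is reflexivity, defined by the T schema □q → q.
Suppose □q→q is valid. At any x set V(q)={w : Rxw}. Then □q holds at x, so q holds at x, i.e. Rxx.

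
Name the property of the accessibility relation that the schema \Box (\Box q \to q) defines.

Shift-reflexivity

This schema is the T□ axiom.
It corresponds to shift-reflexivity: \forall x \forall y (Rxy \to Ryy).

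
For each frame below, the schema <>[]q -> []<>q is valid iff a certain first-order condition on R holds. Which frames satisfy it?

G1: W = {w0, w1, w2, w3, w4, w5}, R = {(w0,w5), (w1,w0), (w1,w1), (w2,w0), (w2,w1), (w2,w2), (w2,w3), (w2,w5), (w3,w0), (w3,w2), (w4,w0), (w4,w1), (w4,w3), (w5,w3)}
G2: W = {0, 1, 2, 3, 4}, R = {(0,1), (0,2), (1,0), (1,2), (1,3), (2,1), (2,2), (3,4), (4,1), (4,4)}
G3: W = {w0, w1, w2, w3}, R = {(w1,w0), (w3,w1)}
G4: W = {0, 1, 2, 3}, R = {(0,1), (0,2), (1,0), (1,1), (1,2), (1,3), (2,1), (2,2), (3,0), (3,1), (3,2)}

The schema corresponds to convergence: forall x forall y forall z (Rxy & Rxz -> exists w (Ryw & Rzw)).
G1: fails — Rw1w1 and Rw1w0 but w1 and w0 have no common successor.
G2: fails — R10 and R13 but 0 and 3 have no common successor.
G3: fails — Rw1w0 and Rw1w0 but w0 and w0 have no common successor.
G4: ✓.
Valid on: G4.

G4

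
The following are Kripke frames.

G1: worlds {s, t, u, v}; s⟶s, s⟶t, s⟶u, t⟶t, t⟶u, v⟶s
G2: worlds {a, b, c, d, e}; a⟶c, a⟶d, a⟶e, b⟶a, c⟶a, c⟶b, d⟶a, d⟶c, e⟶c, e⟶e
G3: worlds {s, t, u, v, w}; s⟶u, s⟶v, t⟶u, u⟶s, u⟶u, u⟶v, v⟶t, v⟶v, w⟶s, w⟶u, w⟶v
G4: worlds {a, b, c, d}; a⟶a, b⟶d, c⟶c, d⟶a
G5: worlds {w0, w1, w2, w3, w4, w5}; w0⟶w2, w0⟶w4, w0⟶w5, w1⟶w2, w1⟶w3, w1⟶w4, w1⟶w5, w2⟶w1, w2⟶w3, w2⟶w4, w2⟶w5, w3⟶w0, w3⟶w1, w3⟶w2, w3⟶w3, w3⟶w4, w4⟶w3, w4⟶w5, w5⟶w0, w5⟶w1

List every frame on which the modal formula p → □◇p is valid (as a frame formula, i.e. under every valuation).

This is the axiom for symmetry; its first-order frame correspondent is ∀x ∀y (Rxy → Ryx).
G1: fails — Rvs but not Rsv.
G2: fails — Rdc but not Rcd.
G3: fails — Ruv but not Rvu.
G4: fails — Rda but not Rad.
G5: fails — Rw1w4 but not Rw4w1.

none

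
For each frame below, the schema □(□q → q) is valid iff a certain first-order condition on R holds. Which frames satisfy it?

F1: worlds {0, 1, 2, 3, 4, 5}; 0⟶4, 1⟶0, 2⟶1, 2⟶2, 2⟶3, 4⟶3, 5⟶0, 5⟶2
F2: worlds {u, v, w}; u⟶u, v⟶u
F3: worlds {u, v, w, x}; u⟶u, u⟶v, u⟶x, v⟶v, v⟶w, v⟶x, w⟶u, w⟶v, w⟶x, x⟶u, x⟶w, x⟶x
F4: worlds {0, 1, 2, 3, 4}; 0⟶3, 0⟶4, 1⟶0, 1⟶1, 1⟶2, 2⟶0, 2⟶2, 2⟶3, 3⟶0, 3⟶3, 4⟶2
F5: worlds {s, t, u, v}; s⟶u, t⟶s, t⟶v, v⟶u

Frame correspondent (Sahlqvist): ∀x ∀y (Rxy → Ryy) — i.e. shift-reflexivity.
F1: fails — R10 but not R00.
F2: holds.
F3: fails — Rxw but not Rww.
F4: fails — R10 but not R00.
F5: fails — Rsu but not Ruu.

F2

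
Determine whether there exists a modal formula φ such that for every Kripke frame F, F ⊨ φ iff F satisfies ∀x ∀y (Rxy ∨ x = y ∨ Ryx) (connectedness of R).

No — not modally definable

If a class were modally definable it would be closed under disjoint unions (Goldblatt–Thomason).
Take 2 disjoint single-world reflexive frames: each is trivially connected, but their disjoint union has 2 worlds with no edge between distinct components, so it is not connected.
So the class is not modally definable.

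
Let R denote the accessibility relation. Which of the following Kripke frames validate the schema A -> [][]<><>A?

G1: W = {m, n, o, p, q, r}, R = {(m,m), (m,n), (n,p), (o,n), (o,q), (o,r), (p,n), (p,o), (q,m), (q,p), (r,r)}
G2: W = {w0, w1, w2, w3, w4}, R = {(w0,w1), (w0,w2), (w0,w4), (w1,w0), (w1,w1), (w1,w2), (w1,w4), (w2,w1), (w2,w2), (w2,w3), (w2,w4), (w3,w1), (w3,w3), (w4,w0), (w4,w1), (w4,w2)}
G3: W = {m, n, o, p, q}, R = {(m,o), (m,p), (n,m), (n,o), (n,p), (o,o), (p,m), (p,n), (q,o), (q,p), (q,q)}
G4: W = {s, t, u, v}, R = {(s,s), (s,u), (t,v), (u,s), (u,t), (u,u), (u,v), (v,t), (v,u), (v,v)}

G2

Frame correspondent (Sahlqvist): forall x forall z (x R^2 z -> exists w (x = w & z R^2 w)) — i.e. a generalized confluence (Geach) condition.
G1: fails — mR²n but no w with m=w and nR²w.
G2: condition met.
G3: fails — mR²o but no w with m=w and oR²w.
G4: fails — sR²t but no w with s=w and tR²w.
Valid on: G2.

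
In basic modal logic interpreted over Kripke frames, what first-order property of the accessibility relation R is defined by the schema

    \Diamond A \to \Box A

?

partial functionality: \forall x \forall y \forall z (Rxy \wedge Rxz \to y = z)

Suppose ◇A→□A is valid. Take Rxy, Rxz and set V(A)={y}. Then ◇A at x, so □A at x, so A at z, i.e. z=y.
Conversely, any frame satisfying \forall x \forall y \forall z (Rxy \wedge Rxz \to y = z) validates the schema.
Frame condition: \forall x \forall y \forall z (Rxy \wedge Rxz \to y = z).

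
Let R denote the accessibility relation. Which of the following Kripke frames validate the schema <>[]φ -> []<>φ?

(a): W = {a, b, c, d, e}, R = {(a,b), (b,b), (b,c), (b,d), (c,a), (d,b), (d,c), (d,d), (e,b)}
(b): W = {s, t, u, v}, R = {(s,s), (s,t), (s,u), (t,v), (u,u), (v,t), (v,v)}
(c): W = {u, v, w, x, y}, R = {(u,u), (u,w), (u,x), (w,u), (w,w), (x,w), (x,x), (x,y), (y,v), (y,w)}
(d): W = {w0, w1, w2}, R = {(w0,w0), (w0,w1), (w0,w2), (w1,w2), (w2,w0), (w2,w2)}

The schema corresponds to convergence: forall x forall y forall z (Rxy & Rxz -> exists w (Ryw & Rzw)).
(a): fails — Rbc and Rbb but c and b have no common successor.
(b): fails — Rsu and Rst but u and t have no common successor.
(c): fails — Ryv and Ryv but v and v have no common successor.
(d): satisfies the condition.
Valid on: (d).

(d)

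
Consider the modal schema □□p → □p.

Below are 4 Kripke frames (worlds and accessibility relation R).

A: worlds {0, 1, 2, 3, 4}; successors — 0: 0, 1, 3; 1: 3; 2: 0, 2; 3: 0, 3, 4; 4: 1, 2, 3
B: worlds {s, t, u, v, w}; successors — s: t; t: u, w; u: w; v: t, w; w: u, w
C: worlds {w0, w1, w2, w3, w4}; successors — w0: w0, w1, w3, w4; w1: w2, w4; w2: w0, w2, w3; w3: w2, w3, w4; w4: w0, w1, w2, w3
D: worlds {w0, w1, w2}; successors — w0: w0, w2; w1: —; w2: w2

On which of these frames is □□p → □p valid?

Frame correspondent (Sahlqvist): ∀x ∀y (Rxy → ∃z (Rxz ∧ Rzy)) — i.e. density.
A: fails — R41 but no z with R4z and Rz1.
B: fails — Rvt but no z with Rvz and Rzt.
C: fails — Rw1w4 but no z with Rw1z and Rzw4.
D: holds.

D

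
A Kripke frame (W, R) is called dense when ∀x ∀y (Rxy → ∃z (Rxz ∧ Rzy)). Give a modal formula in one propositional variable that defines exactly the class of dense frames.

This is density; the standard corresponding axiom is C4: □□p → □p.
Suppose □□p→□p is valid. Take Rxy and set V(p)={w : xR²w}. Then □□p at x, so □p at x, so p at y, i.e. ∃z(Rxz∧Rzy).

□□p → □p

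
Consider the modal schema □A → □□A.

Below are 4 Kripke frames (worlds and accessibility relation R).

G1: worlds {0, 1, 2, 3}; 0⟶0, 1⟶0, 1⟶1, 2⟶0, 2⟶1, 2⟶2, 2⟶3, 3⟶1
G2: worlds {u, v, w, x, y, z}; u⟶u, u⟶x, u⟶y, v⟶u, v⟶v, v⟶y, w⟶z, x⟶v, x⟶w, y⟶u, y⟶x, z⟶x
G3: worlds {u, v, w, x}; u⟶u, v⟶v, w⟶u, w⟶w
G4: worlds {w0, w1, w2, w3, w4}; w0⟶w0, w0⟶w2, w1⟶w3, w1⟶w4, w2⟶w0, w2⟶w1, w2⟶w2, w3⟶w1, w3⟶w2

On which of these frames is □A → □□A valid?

G3

Frame correspondent (Sahlqvist): ∀x ∀y ∀z (Rxy ∧ Ryz → Rxz) — i.e. transitivity.
G1: fails — R31 and R10 but not R30.
G2: fails — Rxw and Rwz but not Rxz.
G3: holds.
G4: fails — Rw3w1 and Rw1w3 but not Rw3w3.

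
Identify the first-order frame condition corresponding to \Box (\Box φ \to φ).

Suppose □(□φ→φ) is valid. Take Rxy and set V(φ)={w : Ryw}. Then at y, □φ holds; since □(□φ→φ) at x, □φ→φ at y, so φ at y, i.e. Ryy.
The converse is a direct semantic check.
Frame condition: \forall x \forall y (Rxy \to Ryy).

shift-reflexivity: \forall x \forall y (Rxy \to Ryy)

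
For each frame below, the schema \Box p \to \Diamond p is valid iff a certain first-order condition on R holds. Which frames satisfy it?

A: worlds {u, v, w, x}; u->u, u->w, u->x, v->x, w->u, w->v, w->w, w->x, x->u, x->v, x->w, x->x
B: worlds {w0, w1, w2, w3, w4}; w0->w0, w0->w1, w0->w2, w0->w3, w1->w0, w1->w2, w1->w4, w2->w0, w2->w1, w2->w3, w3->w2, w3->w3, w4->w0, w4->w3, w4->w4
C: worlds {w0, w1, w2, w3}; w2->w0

A, B

Frame correspondent (Sahlqvist): \forall x \exists y Rxy — i.e. seriality.
A: holds.
B: holds.
C: fails — world w0 has no successor.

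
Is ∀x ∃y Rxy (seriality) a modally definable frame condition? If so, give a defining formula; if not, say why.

Yes — defined by □p → ◇p

The condition is seriality. A defining modal formula is □p → ◇p.
Suppose □p→◇p is valid. At any x set V(p)=W. Then □p at x, so ◇p at x, so x has a successor.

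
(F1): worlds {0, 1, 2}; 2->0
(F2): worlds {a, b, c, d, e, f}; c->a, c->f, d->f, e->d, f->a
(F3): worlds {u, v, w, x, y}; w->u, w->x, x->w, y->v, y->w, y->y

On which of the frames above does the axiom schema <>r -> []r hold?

This is the axiom for partial functionality; its first-order frame correspondent is forall x forall y forall z (Rxy & Rxz -> y = z).
(F1): satisfies the condition.
(F2): fails — c sees both a and f.
(F3): fails — w sees both u and x.
Valid on: (F1).

(F1)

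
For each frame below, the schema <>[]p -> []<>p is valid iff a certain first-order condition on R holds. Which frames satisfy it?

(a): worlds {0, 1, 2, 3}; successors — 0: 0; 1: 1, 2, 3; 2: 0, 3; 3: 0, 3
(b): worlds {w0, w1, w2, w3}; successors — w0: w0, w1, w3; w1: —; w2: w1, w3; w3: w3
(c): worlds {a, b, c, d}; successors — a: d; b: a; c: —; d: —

This is the axiom for convergence; its first-order frame correspondent is forall x forall y forall z (Rxy & Rxz -> exists w (Ryw & Rzw)).
(a): satisfies the condition.
(b): fails — Rw0w1 and Rw0w1 but w1 and w1 have no common successor.
(c): fails — Rad and Rad but d and d have no common successor.
Valid on: (a).

(a)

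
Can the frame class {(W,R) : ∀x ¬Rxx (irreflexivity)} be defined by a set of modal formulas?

Modal frame validity is preserved under surjective bounded morphisms.
The 5-cycle (worlds s,t,u,v,w with s→t→u→v→w→s) is irreflexive, and the map sending every world to a single reflexive point • is a surjective bounded morphism (forth: every edge maps to (•,•); back: every world has a successor). So any modal formula valid on the 5-cycle is also valid on the reflexive point, which is not irreflexive.
So the class is not modally definable.

No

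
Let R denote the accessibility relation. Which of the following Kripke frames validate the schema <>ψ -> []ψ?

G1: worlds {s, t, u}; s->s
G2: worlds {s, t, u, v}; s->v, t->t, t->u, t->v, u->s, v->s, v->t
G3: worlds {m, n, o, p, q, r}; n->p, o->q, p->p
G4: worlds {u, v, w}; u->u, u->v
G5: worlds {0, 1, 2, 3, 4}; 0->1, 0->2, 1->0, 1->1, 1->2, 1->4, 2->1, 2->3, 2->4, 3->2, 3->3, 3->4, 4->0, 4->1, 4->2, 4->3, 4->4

G1, G3

The schema corresponds to partial functionality: forall x forall y forall z (Rxy & Rxz -> y = z).
G1: satisfies the condition.
G2: fails — t sees both t and u.
G3: satisfies the condition.
G4: fails — u sees both u and v.
G5: fails — 0 sees both 1 and 2.
Valid on: G1, G3.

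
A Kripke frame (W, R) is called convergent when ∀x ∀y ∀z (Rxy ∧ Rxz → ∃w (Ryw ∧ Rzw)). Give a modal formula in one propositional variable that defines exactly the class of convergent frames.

◇□s → □◇s

This is convergence; the standard corresponding axiom is .2: ◇□s → □◇s.
Suppose ◇□s→□◇s is valid. Take Rxy, Rxz and set V(s)={w : Ryw}. Then □s at y so ◇□s at x, so □◇s at x, so ◇s at z, giving w with Rzw and Ryw.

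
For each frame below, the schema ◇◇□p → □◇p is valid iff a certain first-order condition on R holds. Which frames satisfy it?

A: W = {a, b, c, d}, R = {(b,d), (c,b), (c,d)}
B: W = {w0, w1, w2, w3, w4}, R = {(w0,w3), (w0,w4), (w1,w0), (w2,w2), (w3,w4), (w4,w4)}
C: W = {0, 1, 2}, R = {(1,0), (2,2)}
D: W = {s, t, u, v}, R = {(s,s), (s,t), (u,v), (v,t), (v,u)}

B, C

This is the axiom for a generalized confluence (Geach) condition; its first-order frame correspondent is ∀x ∀y ∀z ((xR²y ∧ xRz) → ∃w (yRw ∧ zRw)).
A: fails — cR²d, cRb but no w with dRw and bRw.
B: satisfies the condition.
C: satisfies the condition.
D: fails — sR²s, sRt but no w with sRw and tRw.
Valid on: B, C.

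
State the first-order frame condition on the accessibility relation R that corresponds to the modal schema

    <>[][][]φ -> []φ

This is a Sahlqvist (Geach-type) schema ◇^1□^3φ → □^1◇^0φ.
First-order correspondent: forall x forall y forall z ((xRy & xRz) -> exists w (y R^3 w & z = w)).

forall x forall y forall z ((xRy & xRz) -> exists w (y R^3 w & z = w))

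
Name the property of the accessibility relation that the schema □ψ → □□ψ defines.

Suppose □ψ→□□ψ is valid. Take Rxy, Ryz and set V(ψ)={w : Rxw}. Then □ψ at x, so □□ψ at x, so □ψ at y, so ψ at z, i.e. Rxz.
The converse is a direct semantic check.
So the correspondent is transitivity.

Transitivity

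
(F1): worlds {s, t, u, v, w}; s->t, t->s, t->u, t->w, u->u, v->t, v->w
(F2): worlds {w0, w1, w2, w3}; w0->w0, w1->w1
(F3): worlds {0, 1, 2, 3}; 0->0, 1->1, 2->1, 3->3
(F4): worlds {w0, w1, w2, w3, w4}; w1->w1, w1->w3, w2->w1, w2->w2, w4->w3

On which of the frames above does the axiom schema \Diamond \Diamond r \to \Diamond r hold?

The schema corresponds to transitivity: \forall x \forall y \forall z (Rxy \wedge Ryz \to Rxz).
(F1): fails — Rvt and Rts but not Rvs.
(F2): condition met.
(F3): condition met.
(F4): fails — Rw2w1 and Rw1w3 but not Rw2w3.
Valid on: (F2), (F3).

(F2), (F3)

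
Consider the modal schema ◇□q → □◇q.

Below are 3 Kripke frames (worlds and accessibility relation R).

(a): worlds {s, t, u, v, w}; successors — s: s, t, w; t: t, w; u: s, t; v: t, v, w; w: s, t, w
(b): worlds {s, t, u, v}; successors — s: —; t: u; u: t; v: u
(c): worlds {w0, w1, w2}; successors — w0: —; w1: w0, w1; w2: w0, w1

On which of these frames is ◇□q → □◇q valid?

The schema corresponds to convergence: ∀x ∀y ∀z (Rxy ∧ Rxz → ∃w (Ryw ∧ Rzw)).
(a): condition met.
(b): condition met.
(c): fails — Rw1w1 and Rw1w0 but w1 and w0 have no common successor.

(a), (b)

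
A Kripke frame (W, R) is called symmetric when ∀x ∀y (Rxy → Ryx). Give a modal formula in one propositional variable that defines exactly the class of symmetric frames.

s → □◇s

A defining formula is s → □◇s (the B axiom).
Suppose s→□◇s is valid. Take Rxy and set V(s)={x}. Then s at x, so □◇s at x, so ◇s at y, so some z with Ryz has s; z=x, i.e. Ryx.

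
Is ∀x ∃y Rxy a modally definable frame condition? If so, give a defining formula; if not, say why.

The condition is seriality. A defining modal formula is □p → ◇p.

Yes — defined by □p → ◇p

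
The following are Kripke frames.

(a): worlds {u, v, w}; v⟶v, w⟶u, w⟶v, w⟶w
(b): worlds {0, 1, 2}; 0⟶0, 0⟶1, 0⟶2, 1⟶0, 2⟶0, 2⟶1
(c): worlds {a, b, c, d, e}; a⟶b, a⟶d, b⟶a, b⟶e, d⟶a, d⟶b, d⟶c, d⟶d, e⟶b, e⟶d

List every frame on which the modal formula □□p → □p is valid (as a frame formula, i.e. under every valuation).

(a), (b)

The schema corresponds to density: ∀x ∀y (Rxy → ∃z (Rxz ∧ Rzy)).
(a): condition met.
(b): condition met.
(c): fails — Rba but no z with Rbz and Rza.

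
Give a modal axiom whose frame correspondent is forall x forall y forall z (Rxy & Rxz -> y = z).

The condition is partial functionality. The CD schema ◇q → □q defines it.
Suppose ◇q→□q is valid. Take Rxy, Rxz and set V(q)={y}. Then ◇q at x, so □q at x, so q at z, i.e. z=y.

◇q → □q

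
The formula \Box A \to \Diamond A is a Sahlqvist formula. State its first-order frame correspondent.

seriality: \forall x \exists y Rxy

This schema is the D axiom.
Its frame correspondent is seriality — \forall x \exists y Rxy.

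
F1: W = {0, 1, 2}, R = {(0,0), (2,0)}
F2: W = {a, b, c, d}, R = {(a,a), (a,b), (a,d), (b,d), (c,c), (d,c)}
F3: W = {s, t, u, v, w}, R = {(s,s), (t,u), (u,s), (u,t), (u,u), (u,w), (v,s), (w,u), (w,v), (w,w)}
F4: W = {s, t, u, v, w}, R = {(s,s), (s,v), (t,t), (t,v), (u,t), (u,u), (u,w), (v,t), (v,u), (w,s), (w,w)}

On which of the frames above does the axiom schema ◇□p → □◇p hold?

F1

The schema corresponds to convergence: ∀x ∀y ∀z (Rxy ∧ Rxz → ∃w (Ryw ∧ Rzw)).
F1: satisfies the condition.
F2: fails — Rab and Rad but b and d have no common successor.
F3: fails — Ruw and Rus but w and s have no common successor.
F4: fails — Rsv and Rss but v and s have no common successor.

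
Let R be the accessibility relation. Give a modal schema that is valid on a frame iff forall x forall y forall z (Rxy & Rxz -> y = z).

◇ψ → □ψ

This is partial functionality; the standard corresponding axiom is CD: ◇ψ → □ψ.
Suppose ◇ψ→□ψ is valid. Take Rxy, Rxz and set V(ψ)={y}. Then ◇ψ at x, so □ψ at x, so ψ at z, i.e. z=y.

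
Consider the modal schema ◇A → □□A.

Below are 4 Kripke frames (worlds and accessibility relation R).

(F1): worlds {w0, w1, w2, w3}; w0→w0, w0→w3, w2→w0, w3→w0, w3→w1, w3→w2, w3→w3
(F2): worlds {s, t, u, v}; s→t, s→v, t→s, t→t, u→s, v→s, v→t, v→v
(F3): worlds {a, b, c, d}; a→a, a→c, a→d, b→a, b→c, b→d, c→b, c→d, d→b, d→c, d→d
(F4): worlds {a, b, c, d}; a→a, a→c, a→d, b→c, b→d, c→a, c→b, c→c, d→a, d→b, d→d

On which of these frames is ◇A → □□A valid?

none

The schema corresponds to a generalized confluence (Geach) condition: ∀x ∀y ∀z ((xRy ∧ xR²z) → ∃w (y = w ∧ z = w)).
(F1): fails — w0Rw0, w0R²w1 but w0 ≠ w1.
(F2): fails — sRt, sR²s but t ≠ s.
(F3): fails — aRa, aR²b but a ≠ b.
(F4): fails — aRa, aR²b but a ≠ b.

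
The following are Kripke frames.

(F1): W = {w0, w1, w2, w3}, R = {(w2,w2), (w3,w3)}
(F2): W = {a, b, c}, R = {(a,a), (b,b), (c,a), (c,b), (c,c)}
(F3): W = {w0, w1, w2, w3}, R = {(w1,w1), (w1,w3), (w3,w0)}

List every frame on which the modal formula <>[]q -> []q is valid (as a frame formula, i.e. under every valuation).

(F1)

This is the axiom for the Euclidean property; its first-order frame correspondent is forall x forall y forall z (Rxy & Rxz -> Ryz).
(F1): ✓.
(F2): fails — Rcb and Rcc but not Rbc.
(F3): fails — Rw1w3 and Rw1w1 but not Rw3w1.
Valid on: (F1).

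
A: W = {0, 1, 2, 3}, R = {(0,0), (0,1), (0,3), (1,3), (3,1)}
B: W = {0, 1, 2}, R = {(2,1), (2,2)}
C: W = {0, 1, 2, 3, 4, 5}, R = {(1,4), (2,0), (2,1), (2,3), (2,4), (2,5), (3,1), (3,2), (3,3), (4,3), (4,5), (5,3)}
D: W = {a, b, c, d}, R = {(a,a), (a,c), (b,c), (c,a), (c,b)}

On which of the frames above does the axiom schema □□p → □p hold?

The schema corresponds to density: ∀x ∀y (Rxy → ∃z (Rxz ∧ Rzy)).
A: fails — R31 but no z with R3z and Rz1.
B: satisfies the condition.
C: fails — R14 but no z with R1z and Rz4.
D: fails — Rbc but no z with Rbz and Rzc.

B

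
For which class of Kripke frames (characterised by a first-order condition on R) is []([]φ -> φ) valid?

shift-reflexivity

Suppose □(□φ→φ) is valid. Take Rxy and set V(φ)={w : Ryw}. Then at y, □φ holds; since □(□φ→φ) at x, □φ→φ at y, so φ at y, i.e. Ryy.
Conversely, on a frame with shift-reflexivity the schema holds at every world under every valuation.
Frame condition: forall x forall y (Rxy -> Ryy).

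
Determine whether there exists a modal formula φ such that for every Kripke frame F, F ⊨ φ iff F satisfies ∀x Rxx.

Definable; □r → r defines it

Yes: it is reflexivity, defined by the T schema □r → r.
Suppose □r→r is valid. At any x set V(r)={w : Rxw}. Then □r holds at x, so r holds at x, i.e. Rxx.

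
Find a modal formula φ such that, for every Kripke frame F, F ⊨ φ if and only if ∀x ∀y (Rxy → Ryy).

The condition is shift-reflexivity. The T□ schema □(□p → p) defines it.
Suppose □(□p→p) is valid. Take Rxy and set V(p)={w : Ryw}. Then at y, □p holds; since □(□p→p) at x, □p→p at y, so p at y, i.e. Ryy.

□(□p → p)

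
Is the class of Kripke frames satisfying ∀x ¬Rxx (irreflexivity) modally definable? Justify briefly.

Modal frame validity is preserved under surjective bounded morphisms.
The 3-cycle (worlds 0,1,2 with 0→1→2→0) is irreflexive, and the map sending every world to a single reflexive point • is a surjective bounded morphism (forth: every edge maps to (•,•); back: every world has a successor). So any modal formula valid on the 3-cycle is also valid on the reflexive point, which is not irreflexive.
So the class is not modally definable.

No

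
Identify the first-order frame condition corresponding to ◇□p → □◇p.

This schema is the .2 axiom.
It corresponds to convergence: ∀x ∀y ∀z (Rxy ∧ Rxz → ∃w (Ryw ∧ Rzw)).

convergence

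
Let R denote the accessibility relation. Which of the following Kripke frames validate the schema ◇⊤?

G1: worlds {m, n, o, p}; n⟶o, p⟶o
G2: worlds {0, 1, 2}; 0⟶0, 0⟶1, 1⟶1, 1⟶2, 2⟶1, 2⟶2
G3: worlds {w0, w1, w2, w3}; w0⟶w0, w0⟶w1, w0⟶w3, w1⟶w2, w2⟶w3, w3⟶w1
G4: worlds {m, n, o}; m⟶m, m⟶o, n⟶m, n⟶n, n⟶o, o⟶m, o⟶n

G2, G3, G4

Frame correspondent (Sahlqvist): ∀x ∃y Rxy — i.e. seriality.
G1: fails — world m has no successor.
G2: condition met.
G3: condition met.
G4: condition met.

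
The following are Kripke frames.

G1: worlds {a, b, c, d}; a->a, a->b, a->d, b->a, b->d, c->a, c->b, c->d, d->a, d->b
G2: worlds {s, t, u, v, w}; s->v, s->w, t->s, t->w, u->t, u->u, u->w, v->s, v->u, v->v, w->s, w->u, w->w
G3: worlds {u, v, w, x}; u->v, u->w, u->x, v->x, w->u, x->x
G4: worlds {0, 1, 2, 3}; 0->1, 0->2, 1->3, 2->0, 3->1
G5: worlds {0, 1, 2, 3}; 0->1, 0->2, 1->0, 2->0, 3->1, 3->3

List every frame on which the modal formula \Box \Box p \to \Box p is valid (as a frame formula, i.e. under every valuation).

G1, G2

The schema corresponds to density: \forall x \forall y (Rxy \to \exists z (Rxz \wedge Rzy)).
G1: holds.
G2: holds.
G3: fails — Ruv but no z with Ruz and Rzv.
G4: fails — R31 but no z with R3z and Rz1.
G5: fails — R10 but no z with R1z and Rz0.
Valid on: G1, G2.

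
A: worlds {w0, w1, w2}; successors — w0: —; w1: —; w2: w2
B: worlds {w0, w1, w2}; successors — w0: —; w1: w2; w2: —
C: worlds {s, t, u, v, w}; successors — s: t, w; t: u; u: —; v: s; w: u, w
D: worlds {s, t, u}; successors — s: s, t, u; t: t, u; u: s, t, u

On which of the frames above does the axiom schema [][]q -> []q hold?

The schema corresponds to density: forall x forall y (Rxy -> exists z (Rxz & Rzy)).
A: satisfies the condition.
B: fails — Rw1w2 but no z with Rw1z and Rzw2.
C: fails — Rvs but no z with Rvz and Rzs.
D: satisfies the condition.
Valid on: A, D.

A, D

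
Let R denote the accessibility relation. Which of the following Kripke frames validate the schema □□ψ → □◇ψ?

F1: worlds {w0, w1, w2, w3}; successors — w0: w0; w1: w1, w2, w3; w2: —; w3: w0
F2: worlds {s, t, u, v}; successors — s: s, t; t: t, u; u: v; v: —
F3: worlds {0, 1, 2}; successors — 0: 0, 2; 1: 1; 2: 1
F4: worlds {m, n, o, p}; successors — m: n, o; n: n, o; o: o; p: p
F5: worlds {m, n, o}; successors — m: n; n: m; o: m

This is the axiom for a generalized confluence (Geach) condition; its first-order frame correspondent is ∀x ∀z (xRz → ∃w (xR²w ∧ zRw)).
F1: fails — w1Rw2 but no w with w1R²w and w2Rw.
F2: fails — uRv but no w with uR²w and vRw.
F3: ✓.
F4: ✓.
F5: ✓.
Valid on: F3, F4, F5.

F3, F4, F5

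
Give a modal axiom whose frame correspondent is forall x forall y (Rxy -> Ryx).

This is symmetry; the standard corresponding axiom is B: ψ → □◇ψ.
Suppose ψ→□◇ψ is valid. Take Rxy and set V(ψ)={x}. Then ψ at x, so □◇ψ at x, so ◇ψ at y, so some z with Ryz has ψ; z=x, i.e. Ryx.

ψ → □◇ψ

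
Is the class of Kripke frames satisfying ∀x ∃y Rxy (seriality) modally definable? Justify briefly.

Yes, by □r → ◇r

Yes: it is seriality, defined by the D schema □r → ◇r.
Suppose □r→◇r is valid. At any x set V(r)=W. Then □r at x, so ◇r at x, so x has a successor.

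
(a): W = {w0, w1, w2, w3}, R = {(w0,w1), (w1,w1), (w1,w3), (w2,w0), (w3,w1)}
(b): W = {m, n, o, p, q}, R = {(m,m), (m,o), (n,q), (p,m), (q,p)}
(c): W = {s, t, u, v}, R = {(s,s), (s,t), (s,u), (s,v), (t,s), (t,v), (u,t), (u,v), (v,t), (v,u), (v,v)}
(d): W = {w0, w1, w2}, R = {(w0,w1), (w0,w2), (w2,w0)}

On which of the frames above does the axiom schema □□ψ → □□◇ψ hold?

This is the axiom for a generalized confluence (Geach) condition; its first-order frame correspondent is ∀x ∀z (xR²z → ∃w (xR²w ∧ zRw)).
(a): condition met.
(b): fails — mR²o but no w with mR²w and oRw.
(c): condition met.
(d): fails — w0R²w0 but no w with w0R²w and w0Rw.

(a), (c)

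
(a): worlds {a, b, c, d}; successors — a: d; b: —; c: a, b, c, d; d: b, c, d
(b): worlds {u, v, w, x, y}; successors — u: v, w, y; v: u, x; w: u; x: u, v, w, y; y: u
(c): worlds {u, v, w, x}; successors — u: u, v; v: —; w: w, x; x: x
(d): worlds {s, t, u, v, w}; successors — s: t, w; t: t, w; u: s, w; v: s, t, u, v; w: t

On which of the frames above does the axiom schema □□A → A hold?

This is the axiom for a generalized confluence (Geach) condition; its first-order frame correspondent is ∀x ∃w (xR²w ∧ x = w).
(a): fails — at a but no w with aR²w and a=w.
(b): holds.
(c): fails — at v but no t with vR²t and v=t.
(d): fails — at s but no w* with sR²w* and s=w*.
Valid on: (b).

(b)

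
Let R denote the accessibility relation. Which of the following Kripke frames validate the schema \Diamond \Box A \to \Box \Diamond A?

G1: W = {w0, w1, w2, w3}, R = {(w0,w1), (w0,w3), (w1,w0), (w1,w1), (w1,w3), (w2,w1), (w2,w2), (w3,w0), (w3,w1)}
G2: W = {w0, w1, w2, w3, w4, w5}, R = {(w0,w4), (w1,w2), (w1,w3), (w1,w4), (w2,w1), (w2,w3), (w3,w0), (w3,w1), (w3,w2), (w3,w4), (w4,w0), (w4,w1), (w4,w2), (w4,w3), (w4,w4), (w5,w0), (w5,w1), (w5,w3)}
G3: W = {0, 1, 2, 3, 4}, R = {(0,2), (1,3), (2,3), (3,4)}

This is the axiom for convergence; its first-order frame correspondent is \forall x \forall y \forall z (Rxy \wedge Rxz \to \exists w (Ryw \wedge Rzw)).
G1: holds.
G2: fails — Rw3w0 and Rw3w2 but w0 and w2 have no common successor.
G3: fails — R34 and R34 but 4 and 4 have no common successor.

G1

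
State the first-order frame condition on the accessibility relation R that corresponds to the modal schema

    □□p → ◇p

This is a Sahlqvist (Geach-type) schema ◇^0□^2p → □^0◇^1p.
Minimal-valuation argument: fix x; take any y with xR^0y and any z with xR^0z. Set V(p) to the set of worlds R-reachable from y in exactly 2 steps. Then □^2p holds at y, so the antecedent holds at x; validity forces ◇^1p at z, giving a w with zR^1w and yR^2w.
First-order correspondent: ∀x ∃w (xR²w ∧ xRw).

∀x ∃w (xR²w ∧ xRw)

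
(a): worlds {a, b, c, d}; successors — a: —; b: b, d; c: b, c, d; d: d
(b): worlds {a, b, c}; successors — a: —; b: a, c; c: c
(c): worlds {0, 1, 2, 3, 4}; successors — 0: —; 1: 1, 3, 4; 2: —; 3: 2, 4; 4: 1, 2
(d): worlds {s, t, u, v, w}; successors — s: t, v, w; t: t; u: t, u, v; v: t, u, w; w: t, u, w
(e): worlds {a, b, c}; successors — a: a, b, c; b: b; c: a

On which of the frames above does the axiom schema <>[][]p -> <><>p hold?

Frame correspondent (Sahlqvist): forall x forall y (xRy -> exists w (y R^2 w & x R^2 w)) — i.e. a generalized confluence (Geach) condition.
(a): satisfies the condition.
(b): fails — bRa but no w with aR²w and bR²w.
(c): fails — 3R2 but no w with 2R²w and 3R²w.
(d): satisfies the condition.
(e): satisfies the condition.

(a), (d), (e)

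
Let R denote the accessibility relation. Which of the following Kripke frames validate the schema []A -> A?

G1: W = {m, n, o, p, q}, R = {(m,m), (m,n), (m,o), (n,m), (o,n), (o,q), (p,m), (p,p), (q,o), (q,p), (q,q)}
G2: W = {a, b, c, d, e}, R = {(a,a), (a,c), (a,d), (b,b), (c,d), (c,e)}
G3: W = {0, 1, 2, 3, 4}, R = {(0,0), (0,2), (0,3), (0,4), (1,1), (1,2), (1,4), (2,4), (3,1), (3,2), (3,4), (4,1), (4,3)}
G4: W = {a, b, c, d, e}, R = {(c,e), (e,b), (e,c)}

none

Frame correspondent (Sahlqvist): forall x Rxx — i.e. reflexivity.
G1: fails — world n does not see itself.
G2: fails — world c does not see itself.
G3: fails — world 2 does not see itself.
G4: fails — world a does not see itself.
Valid on no frame.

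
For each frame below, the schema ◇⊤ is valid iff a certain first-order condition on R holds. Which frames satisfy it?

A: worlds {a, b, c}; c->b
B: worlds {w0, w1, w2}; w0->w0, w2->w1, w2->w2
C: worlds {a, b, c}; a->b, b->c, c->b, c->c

This is the axiom for seriality; its first-order frame correspondent is ∀x ∃y Rxy.
A: fails — world a has no successor.
B: fails — world w1 has no successor.
C: holds.
Valid on: C.

C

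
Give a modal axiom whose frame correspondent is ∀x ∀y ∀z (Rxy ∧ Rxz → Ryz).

This is the Euclidean property; the standard corresponding axiom is 5: ◇s → □◇s.
Suppose ◇s→□◇s is valid. Take Rxy, Rxz and set V(s)={y}. Then ◇s at x, so □◇s at x, so ◇s at z, so some w with Rzw has s; w=y, i.e. Rzy. By symmetry of the argument, Ryz.

◇s → □◇s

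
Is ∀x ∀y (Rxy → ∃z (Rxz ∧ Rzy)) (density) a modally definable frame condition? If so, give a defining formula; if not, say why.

Yes — defined by □□p → □p

This is a Sahlqvist condition; the C4 axiom □□p → □p defines it.
Suppose □□p→□p is valid. Take Rxy and set V(p)={w : xR²w}. Then □□p at x, so □p at x, so p at y, i.e. ∃z(Rxz∧Rzy).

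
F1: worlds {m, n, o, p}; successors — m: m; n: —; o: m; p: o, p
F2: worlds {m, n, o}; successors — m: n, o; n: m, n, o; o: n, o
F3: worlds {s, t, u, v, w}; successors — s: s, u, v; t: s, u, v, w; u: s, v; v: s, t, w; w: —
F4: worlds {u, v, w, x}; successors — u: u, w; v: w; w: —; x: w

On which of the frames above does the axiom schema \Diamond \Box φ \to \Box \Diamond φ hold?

F2

This is the axiom for convergence; its first-order frame correspondent is \forall x \forall y \forall z (Rxy \wedge Rxz \to \exists w (Ryw \wedge Rzw)).
F1: fails — Rpo and Rpp but o and p have no common successor.
F2: ✓.
F3: fails — Rtv and Rtw but v and w have no common successor.
F4: fails — Ruw and Ruw but w and w have no common successor.
Valid on: F2.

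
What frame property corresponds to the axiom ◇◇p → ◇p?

transitivity

This schema is equivalent to the 4 axiom □p → □□p.
It corresponds to transitivity: ∀x ∀y ∀z (Rxy ∧ Ryz → Rxz).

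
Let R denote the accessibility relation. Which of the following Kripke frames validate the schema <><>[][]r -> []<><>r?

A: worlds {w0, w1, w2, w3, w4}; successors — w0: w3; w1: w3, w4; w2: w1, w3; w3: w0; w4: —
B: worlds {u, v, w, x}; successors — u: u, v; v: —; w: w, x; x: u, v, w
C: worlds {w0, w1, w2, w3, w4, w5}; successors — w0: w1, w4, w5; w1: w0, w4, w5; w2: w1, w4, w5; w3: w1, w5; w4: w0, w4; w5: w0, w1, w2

Frame correspondent (Sahlqvist): forall x forall y forall z ((x R^2 y & xRz) -> exists w (y R^2 w & z R^2 w)) — i.e. a generalized confluence (Geach) condition.
A: fails — w0R²w0, w0Rw3 but no w with w0R²w and w3R²w.
B: fails — uR²u, uRv but no t with uR²t and vR²t.
C: condition met.
Valid on: C.

C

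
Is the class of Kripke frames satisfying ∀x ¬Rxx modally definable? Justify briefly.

Modal frame validity is preserved under surjective bounded morphisms.
The 4-cycle (worlds a,b,c,d with a→b→c→d→a) is irreflexive, and the map sending every world to a single reflexive point • is a surjective bounded morphism (forth: every edge maps to (•,•); back: every world has a successor). So any modal formula valid on the 4-cycle is also valid on the reflexive point, which is not irreflexive.
So the class is not modally definable.

Not modally definable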